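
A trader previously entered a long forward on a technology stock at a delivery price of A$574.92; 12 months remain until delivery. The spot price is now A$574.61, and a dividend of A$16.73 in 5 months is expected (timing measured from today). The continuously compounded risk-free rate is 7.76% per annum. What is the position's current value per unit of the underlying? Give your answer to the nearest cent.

A$26.42

PV(remaining dividends) I = 16.73·e^(−0.0776·5/12) = 16.1977
Current forward F = (S − I)·e^(rT) = (574.61 − 16.1977)·e^(0.0776·12/12) = 558.4123 × 1.080690 = 603.4706
Value (long) = (F − K)·e^(−rT) = (603.4706 − 574.92) × 0.925334 = 26.4188
Value = A$26.42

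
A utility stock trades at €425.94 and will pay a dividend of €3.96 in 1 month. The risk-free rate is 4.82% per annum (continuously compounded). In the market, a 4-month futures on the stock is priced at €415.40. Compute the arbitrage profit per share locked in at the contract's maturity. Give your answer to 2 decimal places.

€13.43 per share

PV(dividends) I = 3.96·e^(−0.0482·1/12) = 3.9441
Fair futures F* = (S − I)·e^(rT) = (425.94 − 3.9441)·e^0.016067 = 421.9959 × 1.016197 = 428.8310
Market €415.40 < fair 428.8310: forward underpriced → reverse cash-and-carry (short the stock, invest proceeds at r, pay the dividends, go long the forward).
Profit at T = |F_mkt − F*| = |415.40 − 428.8310| = €13.43 per share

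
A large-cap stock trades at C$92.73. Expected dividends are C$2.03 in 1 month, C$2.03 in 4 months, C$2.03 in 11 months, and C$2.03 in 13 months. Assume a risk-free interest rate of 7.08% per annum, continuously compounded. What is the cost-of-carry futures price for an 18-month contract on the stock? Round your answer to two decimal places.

PV(dividends) I = 2.03·e^(−0.0708·1/12) + 2.03·e^(−0.0708·4/12) + 2.03·e^(−0.0708·11/12) + 2.03·e^(−0.0708·13/12)
I = 2.0181 + 1.9827 + 1.9024 + 1.8801 = 7.7833
F = (S − I)·e^(rT) = (92.73 − 7.7833) · e^(0.0708·18/12)
= 84.9467 · e^0.106200 = 84.9467 × 1.112044 = C$94.46

C$94.46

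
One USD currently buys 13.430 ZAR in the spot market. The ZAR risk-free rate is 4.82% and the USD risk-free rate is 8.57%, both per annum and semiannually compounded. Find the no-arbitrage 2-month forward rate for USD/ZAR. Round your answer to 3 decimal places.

By covered interest parity, F = S · (1+r_ZAR/2)^(2T) / (1+r_USD/2)^(2T)
= 13.430 × 1.007970 / 1.014084 = 13.430 × 0.993971
F = 13.349 ZAR per USD

13.349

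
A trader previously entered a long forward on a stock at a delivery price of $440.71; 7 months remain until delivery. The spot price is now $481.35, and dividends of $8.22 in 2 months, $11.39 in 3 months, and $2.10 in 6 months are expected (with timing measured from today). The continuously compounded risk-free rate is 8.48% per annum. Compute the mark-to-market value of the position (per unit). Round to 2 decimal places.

$40.64

PV(remaining dividends) I = 8.22·e^(−0.0848·2/12) + 11.39·e^(−0.0848·3/12) + 2.10·e^(−0.0848·6/12) = 21.2685
Current forward F = (S − I)·e^(rT) = (481.35 − 21.2685)·e^(0.0848·7/12) = 460.0815 × 1.050711 = 483.4127
Value (long) = (F − K)·e^(−rT) = (483.4127 − 440.71) × 0.951737 = 40.6417
Value = $40.64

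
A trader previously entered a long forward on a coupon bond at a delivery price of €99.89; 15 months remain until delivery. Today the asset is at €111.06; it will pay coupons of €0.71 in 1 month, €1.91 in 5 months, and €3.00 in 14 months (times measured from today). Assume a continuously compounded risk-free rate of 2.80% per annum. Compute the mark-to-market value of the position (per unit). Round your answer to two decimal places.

€9.11

PV(remaining coupons) I = 0.71·e^(−0.0280·1/12) + 1.91·e^(−0.0280·5/12) + 3.00·e^(−0.0280·14/12) = 5.4998
Current forward F = (S − I)·e^(rT) = (111.06 − 5.4998)·e^(0.0280·15/12) = 105.5602 × 1.035620 = 109.3203
Value (long) = (F − K)·e^(−rT) = (109.3203 − 99.89) × 0.965605 = 9.1059
Value = €9.11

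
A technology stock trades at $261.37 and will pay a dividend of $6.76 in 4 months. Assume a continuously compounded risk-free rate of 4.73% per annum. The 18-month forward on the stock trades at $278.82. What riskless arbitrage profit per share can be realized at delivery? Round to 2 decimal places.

PV(dividends) I = 6.76·e^(−0.0473·4/12) = 6.6543
Fair forward F* = (S − I)·e^(rT) = (261.37 − 6.6543)·e^0.070950 = 254.7157 × 1.073528 = 273.4444
Market $278.82 > fair 273.4444: forward overpriced → cash-and-carry (borrow at r, buy the stock and collect the dividends, short the forward).
Profit at T = |F_mkt − F*| = |278.82 − 273.4444| = $5.38 per share

$5.38 per share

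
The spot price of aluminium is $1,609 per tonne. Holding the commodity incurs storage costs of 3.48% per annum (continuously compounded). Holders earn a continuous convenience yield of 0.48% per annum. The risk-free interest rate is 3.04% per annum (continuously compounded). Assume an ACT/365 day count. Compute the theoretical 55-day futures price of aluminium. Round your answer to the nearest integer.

Net carry = r + u − y = 0.0304 + 0.0348 − 0.0048 = 0.0604
F = S·e^((r+u−y)T) = 1609 · e^(0.0604 × 55/365) = 1609 · e^0.009101
= 1609 × 1.009143 = $1,624 per tonne

$1,624 per tonne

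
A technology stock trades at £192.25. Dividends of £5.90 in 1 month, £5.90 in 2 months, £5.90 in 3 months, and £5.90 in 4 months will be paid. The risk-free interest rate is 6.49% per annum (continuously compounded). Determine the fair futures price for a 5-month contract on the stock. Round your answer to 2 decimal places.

PV(dividends) I = 5.90·e^(−0.0649·1/12) + 5.90·e^(−0.0649·2/12) + 5.90·e^(−0.0649·3/12) + 5.90·e^(−0.0649·4/12)
I = 5.8682 + 5.8365 + 5.8050 + 5.7737 = 23.2834
F = (S − I)·e^(rT) = (192.25 − 23.2834) · e^(0.0649·5/12)
= 168.9666 · e^0.027042 = 168.9666 × 1.027411 = £173.60

£173.60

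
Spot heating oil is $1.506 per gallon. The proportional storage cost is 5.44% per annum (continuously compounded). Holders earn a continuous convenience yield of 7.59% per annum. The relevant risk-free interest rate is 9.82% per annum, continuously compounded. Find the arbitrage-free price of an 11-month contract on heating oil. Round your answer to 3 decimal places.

$1.616 per gallon

Net carry = r + u − y = 0.0982 + 0.0544 − 0.0759 = 0.0767
F = S·e^((r+u−y)T) = 1.506 · e^(0.0767 × 11/12) = 1.506 · e^0.070308
= 1.506 × 1.072839 = $1.616 per gallon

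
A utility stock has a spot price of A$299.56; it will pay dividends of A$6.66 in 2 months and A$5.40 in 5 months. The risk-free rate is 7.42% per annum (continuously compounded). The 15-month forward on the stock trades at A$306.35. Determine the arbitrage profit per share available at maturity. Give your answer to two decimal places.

PV(dividends) I = 6.66·e^(−0.0742·2/12) + 5.40·e^(−0.0742·5/12) = 11.8137
Fair forward F* = (S − I)·e^(rT) = (299.56 − 11.8137)·e^0.092750 = 287.7463 × 1.097187 = 315.7115
Market A$306.35 < fair 315.7115: forward underpriced → reverse cash-and-carry (short the stock, invest proceeds at r, pay the dividends, go long the forward).
Profit at T = |F_mkt − F*| = |306.35 − 315.7115| = A$9.36 per share

A$9.36 per share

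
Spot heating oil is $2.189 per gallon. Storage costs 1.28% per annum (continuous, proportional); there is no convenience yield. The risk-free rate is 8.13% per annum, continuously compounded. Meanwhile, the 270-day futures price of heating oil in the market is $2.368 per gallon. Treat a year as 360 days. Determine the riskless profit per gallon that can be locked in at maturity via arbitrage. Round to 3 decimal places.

Fair futures: F* = S·e^(carry·T), with carry = (r + u) = 0.0813 + 0.0128 = 0.0941
F* = 2.189 · e^(0.0941 × 270/360) = 2.189 · e^0.070575 = 2.189 × 1.073125 = $2.3491
Market $2.368 > fair $2.3491: forward overpriced → cash-and-carry (buy spot, short the forward).
At maturity, profit = |F_mkt − F*| = |2.368 − 2.3491| = $0.019 per gallon

$0.019 per gallon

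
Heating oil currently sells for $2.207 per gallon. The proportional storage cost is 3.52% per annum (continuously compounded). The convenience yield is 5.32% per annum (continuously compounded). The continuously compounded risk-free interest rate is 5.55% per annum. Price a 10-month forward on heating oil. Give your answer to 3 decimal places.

Net carry = r + u − y = 0.0555 + 0.0352 − 0.0532 = 0.0375
F = S·e^((r+u−y)T) = 2.207 · e^(0.0375 × 10/12) = 2.207 · e^0.031250
= 2.207 × 1.031743 = $2.277 per gallon

$2.277 per gallon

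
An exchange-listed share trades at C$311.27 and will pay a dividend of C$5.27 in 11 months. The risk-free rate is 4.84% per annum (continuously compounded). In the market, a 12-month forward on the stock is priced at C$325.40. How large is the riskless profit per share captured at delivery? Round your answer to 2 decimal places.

C$3.99 per share

PV(dividends) I = 5.27·e^(−0.0484·11/12) = 5.0413
Fair forward F* = (S − I)·e^(rT) = (311.27 − 5.0413)·e^0.048400 = 306.2287 × 1.049590 = 321.4146
Market C$325.40 > fair 321.4146: forward overpriced → cash-and-carry (borrow at r, buy the stock and collect the dividends, short the forward).
Profit at T = |F_mkt − F*| = |325.40 − 321.4146| = C$3.99 per share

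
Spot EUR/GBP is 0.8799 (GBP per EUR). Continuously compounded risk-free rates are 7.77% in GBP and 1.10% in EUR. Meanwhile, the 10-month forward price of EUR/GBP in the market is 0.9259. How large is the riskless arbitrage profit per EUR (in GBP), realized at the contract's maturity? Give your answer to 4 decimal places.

Fair forward: F* = S·e^(carry·T), with carry = (r_GBP − r_EUR) = 0.0777 − 0.0110 = 0.0667
F* = 0.8799 · e^(0.0667 × 10/12) = 0.8799 · e^0.055583 = 0.8799 × 1.057157 = 0.9302
Market 0.9259 < fair 0.9302: forward underpriced → reverse cash-and-carry (short spot, go long the forward).
At maturity, profit = |F_mkt − F*| = |0.9259 − 0.9302| = 0.0043 per EUR (in GBP)

0.0043 per EUR (in GBP)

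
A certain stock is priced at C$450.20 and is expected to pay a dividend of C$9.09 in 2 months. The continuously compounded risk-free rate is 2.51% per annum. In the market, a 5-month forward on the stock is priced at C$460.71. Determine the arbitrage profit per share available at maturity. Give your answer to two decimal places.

PV(dividends) I = 9.09·e^(−0.0251·2/12) = 9.0521
Fair forward F* = (S − I)·e^(rT) = (450.20 − 9.0521)·e^0.010458 = 441.1479 × 1.010513 = 445.7857
Market C$460.71 > fair 445.7857: forward overpriced → cash-and-carry (borrow at r, buy the stock and collect the dividends, short the forward).
Profit at T = |F_mkt − F*| = |460.71 − 445.7857| = C$14.92 per share

C$14.92 per share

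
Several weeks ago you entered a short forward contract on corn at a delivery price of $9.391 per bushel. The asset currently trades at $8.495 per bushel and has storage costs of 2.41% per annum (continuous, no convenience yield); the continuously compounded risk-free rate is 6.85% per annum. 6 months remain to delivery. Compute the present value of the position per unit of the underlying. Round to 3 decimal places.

$0.477 per bushel

Current fair forward for the remaining 6 months: F = S·e^((r + u)·T), (r + u) = 0.0685 + 0.0241 = 0.0926
F = 8.495 · e^(0.0926 × 6/12) = 8.495 × 1.047389 = 8.8976
Value of long forward = (F − K)·e^(−rT) = (8.8976 − 9.391) · e^(−0.0685·6/12)
= -0.4934 × 0.966330 = -0.477
Short position value = −(long value) = $0.477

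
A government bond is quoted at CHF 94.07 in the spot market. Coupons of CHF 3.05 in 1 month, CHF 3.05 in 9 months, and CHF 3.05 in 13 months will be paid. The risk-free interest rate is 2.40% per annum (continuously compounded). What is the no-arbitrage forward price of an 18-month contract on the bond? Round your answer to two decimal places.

PV(coupons) I = 3.05·e^(−0.0240·1/12) + 3.05·e^(−0.0240·9/12) + 3.05·e^(−0.0240·13/12)
I = 3.0439 + 2.9956 + 2.9717 = 9.0112
F = (S − I)·e^(rT) = (94.07 − 9.0112) · e^(0.0240·18/12)
= 85.0588 · e^0.036000 = 85.0588 × 1.036656 = CHF 88.18

CHF 88.18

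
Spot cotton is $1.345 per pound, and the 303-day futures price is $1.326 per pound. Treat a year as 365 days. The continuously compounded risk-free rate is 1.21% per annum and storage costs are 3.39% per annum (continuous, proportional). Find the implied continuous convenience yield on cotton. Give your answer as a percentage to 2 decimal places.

F = S·e^((r+u−y)T) ⇒ (r+u−y) = ln(F/S)/T
ln(1.326/1.345) = -0.014227; /T ⇒ -0.017138
y = r + u − ln(F/S)/T = 0.0121 + 0.0339 + 0.017138 = 0.063138
y = 6.31%

6.31%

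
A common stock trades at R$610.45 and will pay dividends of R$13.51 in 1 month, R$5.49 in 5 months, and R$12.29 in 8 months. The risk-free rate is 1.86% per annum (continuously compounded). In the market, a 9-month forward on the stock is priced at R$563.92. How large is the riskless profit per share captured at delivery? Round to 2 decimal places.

R$23.59 per share

PV(dividends) I = 13.51·e^(−0.0186·1/12) + 5.49·e^(−0.0186·5/12) + 12.29·e^(−0.0186·8/12) = 31.0752
Fair forward F* = (S − I)·e^(rT) = (610.45 − 31.0752)·e^0.013950 = 579.3748 × 1.014048 = 587.5139
Market R$563.92 < fair 587.5139: forward underpriced → reverse cash-and-carry (short the stock, invest proceeds at r, pay the dividends, go long the forward).
Profit at T = |F_mkt − F*| = |563.92 − 587.5139| = R$23.59 per share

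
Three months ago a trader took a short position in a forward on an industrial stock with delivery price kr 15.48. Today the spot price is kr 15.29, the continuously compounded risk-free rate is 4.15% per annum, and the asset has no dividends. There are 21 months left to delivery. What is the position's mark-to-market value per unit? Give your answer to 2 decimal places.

Current fair forward for the remaining 21 months: F = S·e^(r·T), r = 0.0415
F = 15.29 · e^(0.0415 × 21/12) = 15.29 × 1.075327 = 16.4417
Value of long forward = (F − K)·e^(−rT) = (16.4417 − 15.48) · e^(−0.0415·21/12)
= 0.9617 × 0.929949 = 0.89
Short position value = −(long value) = -kr 0.89

-kr 0.89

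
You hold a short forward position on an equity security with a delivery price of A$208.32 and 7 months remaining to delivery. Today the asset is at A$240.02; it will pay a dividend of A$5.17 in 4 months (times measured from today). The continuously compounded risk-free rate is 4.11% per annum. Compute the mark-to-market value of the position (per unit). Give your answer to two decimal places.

PV(remaining dividends) I = 5.17·e^(−0.0411·4/12) = 5.0997
Current forward F = (S − I)·e^(rT) = (240.02 − 5.0997)·e^(0.0411·7/12) = 234.9203 × 1.024265 = 240.6206
Value (long) = (F − K)·e^(−rT) = (240.6206 − 208.32) × 0.976310 = 31.5354
Short position value = −(long value) = -A$31.54

-A$31.54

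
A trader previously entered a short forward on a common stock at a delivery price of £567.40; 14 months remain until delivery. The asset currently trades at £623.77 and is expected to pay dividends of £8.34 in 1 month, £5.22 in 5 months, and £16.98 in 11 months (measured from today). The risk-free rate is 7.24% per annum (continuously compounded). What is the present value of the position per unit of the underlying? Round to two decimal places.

PV(remaining dividends) I = 8.34·e^(−0.0724·1/12) + 5.22·e^(−0.0724·5/12) + 16.98·e^(−0.0724·11/12) = 29.2444
Current forward F = (S − I)·e^(rT) = (623.77 − 29.2444)·e^(0.0724·14/12) = 594.5256 × 1.088137 = 646.9253
Value (long) = (F − K)·e^(−rT) = (646.9253 − 567.40) × 0.919002 = 73.0839
Short position value = −(long value) = -£73.08

-£73.08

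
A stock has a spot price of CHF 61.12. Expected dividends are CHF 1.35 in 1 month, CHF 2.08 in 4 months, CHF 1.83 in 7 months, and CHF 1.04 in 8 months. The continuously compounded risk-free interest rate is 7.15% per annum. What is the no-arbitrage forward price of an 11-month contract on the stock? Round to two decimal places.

PV(dividends) I = 1.35·e^(−0.0715·1/12) + 2.08·e^(−0.0715·4/12) + 1.83·e^(−0.0715·7/12) + 1.04·e^(−0.0715·8/12)
I = 1.3420 + 2.0310 + 1.7552 + 0.9916 = 6.1198
F = (S − I)·e^(rT) = (61.12 − 6.1198) · e^(0.0715·11/12)
= 55.0002 · e^0.065542 = 55.0002 × 1.067738 = CHF 58.73

CHF 58.73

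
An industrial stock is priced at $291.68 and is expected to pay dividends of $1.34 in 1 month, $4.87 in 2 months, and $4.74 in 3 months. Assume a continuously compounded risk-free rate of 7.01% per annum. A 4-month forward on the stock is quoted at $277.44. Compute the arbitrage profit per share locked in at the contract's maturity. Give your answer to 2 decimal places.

$10.08 per share

PV(dividends) I = 1.34·e^(−0.0701·1/12) + 4.87·e^(−0.0701·2/12) + 4.74·e^(−0.0701·3/12) = 10.8033
Fair forward F* = (S − I)·e^(rT) = (291.68 − 10.8033)·e^0.023367 = 280.8767 × 1.023642 = 287.5172
Market $277.44 < fair 287.5172: forward underpriced → reverse cash-and-carry (short the stock, invest proceeds at r, pay the dividends, go long the forward).
Profit at T = |F_mkt − F*| = |277.44 − 287.5172| = $10.08 per share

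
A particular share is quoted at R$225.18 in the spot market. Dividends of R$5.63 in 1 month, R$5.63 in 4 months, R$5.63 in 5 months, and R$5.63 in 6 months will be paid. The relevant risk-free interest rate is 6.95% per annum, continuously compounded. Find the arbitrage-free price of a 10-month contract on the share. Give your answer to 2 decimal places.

R$215.29

PV(dividends) I = 5.63·e^(−0.0695·1/12) + 5.63·e^(−0.0695·4/12) + 5.63·e^(−0.0695·5/12) + 5.63·e^(−0.0695·6/12)
I = 5.5975 + 5.5011 + 5.4693 + 5.4377 = 22.0056
F = (S − I)·e^(rT) = (225.18 − 22.0056) · e^(0.0695·10/12)
= 203.1744 · e^0.057917 = 203.1744 × 1.059627 = R$215.29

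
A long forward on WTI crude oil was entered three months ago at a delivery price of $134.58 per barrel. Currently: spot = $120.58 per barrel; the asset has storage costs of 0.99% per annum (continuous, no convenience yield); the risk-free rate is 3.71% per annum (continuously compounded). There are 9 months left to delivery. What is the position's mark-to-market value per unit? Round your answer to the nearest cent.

Current fair forward for the remaining 9 months: F = S·e^((r + u)·T), (r + u) = 0.0371 + 0.0099 = 0.0470
F = 120.58 · e^(0.0470 × 9/12) = 120.58 × 1.035879 = 124.9063
Value of long forward = (F − K)·e^(−rT) = (124.9063 − 134.58) · e^(−0.0371·9/12)
= -9.6737 × 0.972559 = -9.41

-$9.41 per barrel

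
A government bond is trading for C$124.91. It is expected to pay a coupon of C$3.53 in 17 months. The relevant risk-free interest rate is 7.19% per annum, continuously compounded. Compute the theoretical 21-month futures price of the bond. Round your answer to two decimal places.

C$138.04

PV(coupons) I = 3.53·e^(−0.0719·17/12)
I = 3.1881
F = (S − I)·e^(rT) = (124.91 − 3.1881) · e^(0.0719·21/12)
= 121.7219 · e^0.125825 = 121.7219 × 1.134084 = C$138.04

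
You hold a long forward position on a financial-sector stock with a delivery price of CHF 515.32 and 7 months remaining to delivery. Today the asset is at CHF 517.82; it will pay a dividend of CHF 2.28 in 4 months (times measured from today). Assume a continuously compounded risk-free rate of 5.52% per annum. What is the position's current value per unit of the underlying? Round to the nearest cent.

CHF 16.59

PV(remaining dividends) I = 2.28·e^(−0.0552·4/12) = 2.2384
Current forward F = (S − I)·e^(rT) = (517.82 − 2.2384)·e^(0.0552·7/12) = 515.5816 × 1.032724 = 532.4535
Value (long) = (F − K)·e^(−rT) = (532.4535 − 515.32) × 0.968313 = 16.5906
Value = CHF 16.59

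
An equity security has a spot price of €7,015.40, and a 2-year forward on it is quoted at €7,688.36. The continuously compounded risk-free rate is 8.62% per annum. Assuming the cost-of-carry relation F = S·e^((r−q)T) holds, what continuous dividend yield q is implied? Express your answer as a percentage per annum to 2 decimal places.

From F = S·e^((r−q)T): (r − q) = ln(F/S)/T
ln(7688.36/7015.40) = ln(1.095926) = 0.091600
(r − q) = 0.091600 / (2) = 0.045800
q = r − ln(F/S)/T = 0.0862 − 0.045800 = 0.040400
q = 4.04%

4.04%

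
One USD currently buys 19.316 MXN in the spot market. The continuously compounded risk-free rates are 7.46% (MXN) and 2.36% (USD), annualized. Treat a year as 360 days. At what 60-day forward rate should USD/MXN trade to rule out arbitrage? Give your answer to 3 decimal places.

F = S·e^((r_MXN − r_USD)T) = 19.316 · e^((0.0746 − 0.0236) × 60/360)
= 19.316 · e^0.008500 = 19.316 × 1.008536
F = 19.481 MXN per USD

19.481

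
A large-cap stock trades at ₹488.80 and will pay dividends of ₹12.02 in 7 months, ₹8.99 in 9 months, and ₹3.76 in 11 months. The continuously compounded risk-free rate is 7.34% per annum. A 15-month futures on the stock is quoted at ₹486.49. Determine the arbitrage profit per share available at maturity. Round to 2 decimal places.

₹23.48 per share

PV(dividends) I = 12.02·e^(−0.0734·7/12) + 8.99·e^(−0.0734·9/12) + 3.76·e^(−0.0734·11/12) = 23.5400
Fair futures F* = (S − I)·e^(rT) = (488.80 − 23.5400)·e^0.091750 = 465.2600 × 1.096091 = 509.9673
Market ₹486.49 < fair 509.9673: forward underpriced → reverse cash-and-carry (short the stock, invest proceeds at r, pay the dividends, go long the forward).
Profit at T = |F_mkt − F*| = |486.49 − 509.9673| = ₹23.48 per share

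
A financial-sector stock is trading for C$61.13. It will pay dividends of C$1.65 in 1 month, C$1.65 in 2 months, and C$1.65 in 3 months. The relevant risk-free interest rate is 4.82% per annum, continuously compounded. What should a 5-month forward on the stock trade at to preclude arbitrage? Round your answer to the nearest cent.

PV(dividends) I = 1.65·e^(−0.0482·1/12) + 1.65·e^(−0.0482·2/12) + 1.65·e^(−0.0482·3/12)
I = 1.6434 + 1.6368 + 1.6302 = 4.9104
F = (S − I)·e^(rT) = (61.13 − 4.9104) · e^(0.0482·5/12)
= 56.2196 · e^0.020083 = 56.2196 × 1.020286 = C$57.36

C$57.36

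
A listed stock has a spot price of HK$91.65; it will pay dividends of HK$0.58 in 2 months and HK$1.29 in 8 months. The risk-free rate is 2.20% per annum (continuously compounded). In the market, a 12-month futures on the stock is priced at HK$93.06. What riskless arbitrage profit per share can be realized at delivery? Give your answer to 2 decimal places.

PV(dividends) I = 0.58·e^(−0.0220·2/12) + 1.29·e^(−0.0220·8/12) = 1.8491
Fair futures F* = (S − I)·e^(rT) = (91.65 − 1.8491)·e^0.022000 = 89.8009 × 1.022244 = 91.7984
Market HK$93.06 > fair 91.7984: forward overpriced → cash-and-carry (borrow at r, buy the stock and collect the dividends, short the forward).
Profit at T = |F_mkt − F*| = |93.06 − 91.7984| = HK$1.26 per share

HK$1.26 per share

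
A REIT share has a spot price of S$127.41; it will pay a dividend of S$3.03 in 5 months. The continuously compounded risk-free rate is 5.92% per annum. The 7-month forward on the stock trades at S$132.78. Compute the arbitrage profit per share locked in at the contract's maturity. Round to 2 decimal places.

PV(dividends) I = 3.03·e^(−0.0592·5/12) = 2.9562
Fair forward F* = (S − I)·e^(rT) = (127.41 − 2.9562)·e^0.034533 = 124.4538 × 1.035136 = 128.8266
Market S$132.78 > fair 128.8266: forward overpriced → cash-and-carry (borrow at r, buy the stock and collect the dividends, short the forward).
Profit at T = |F_mkt − F*| = |132.78 − 128.8266| = S$3.95 per share

S$3.95 per share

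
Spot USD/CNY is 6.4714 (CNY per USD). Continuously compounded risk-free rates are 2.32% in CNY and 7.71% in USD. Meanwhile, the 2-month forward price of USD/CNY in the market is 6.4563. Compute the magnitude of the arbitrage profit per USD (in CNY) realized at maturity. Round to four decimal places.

Fair forward: F* = S·e^(carry·T), with carry = (r_CNY − r_USD) = 0.0232 − 0.0771 = -0.0539
F* = 6.4714 · e^(-0.0539 × 2/12) = 6.4714 · e^-0.008983 = 6.4714 × 0.991057 = 6.4135
Market 6.4563 > fair 6.4135: forward overpriced → cash-and-carry (buy spot, short the forward).
At maturity, profit = |F_mkt − F*| = |6.4563 − 6.4135| = 0.0428 per USD (in CNY)

0.0428 per USD (in CNY)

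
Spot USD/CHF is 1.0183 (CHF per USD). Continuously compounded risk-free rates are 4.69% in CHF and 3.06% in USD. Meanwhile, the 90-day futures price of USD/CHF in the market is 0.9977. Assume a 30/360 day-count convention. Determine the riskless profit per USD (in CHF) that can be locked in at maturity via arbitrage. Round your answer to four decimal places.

Fair futures: F* = S·e^(carry·T), with carry = (r_CHF − r_USD) = 0.0469 − 0.0306 = 0.0163
F* = 1.0183 · e^(0.0163 × 90/360) = 1.0183 · e^0.004075 = 1.0183 × 1.004083 = 1.0225
Market 0.9977 < fair 1.0225: forward underpriced → reverse cash-and-carry (short spot, go long the forward).
At maturity, profit = |F_mkt − F*| = |0.9977 − 1.0225| = 0.0248 per USD (in CHF)

0.0248 per USD (in CHF)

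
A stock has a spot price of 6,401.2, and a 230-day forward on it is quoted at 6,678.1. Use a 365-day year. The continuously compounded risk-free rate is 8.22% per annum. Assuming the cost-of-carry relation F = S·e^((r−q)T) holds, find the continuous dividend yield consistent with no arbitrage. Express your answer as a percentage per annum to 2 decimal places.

From F = S·e^((r−q)T): (r − q) = ln(F/S)/T
ln(6678.1/6401.2) = ln(1.043258) = 0.042349
(r − q) = 0.042349 / (230/365) = 0.067206
q = r − ln(F/S)/T = 0.0822 − 0.067206 = 0.014994
q = 1.50%

1.50%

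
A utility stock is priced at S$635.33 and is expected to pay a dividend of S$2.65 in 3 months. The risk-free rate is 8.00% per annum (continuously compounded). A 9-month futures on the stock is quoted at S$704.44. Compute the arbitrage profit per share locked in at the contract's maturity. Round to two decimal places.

PV(dividends) I = 2.65·e^(−0.0800·3/12) = 2.5975
Fair futures F* = (S − I)·e^(rT) = (635.33 − 2.5975)·e^0.060000 = 632.7325 × 1.061837 = 671.8588
Market S$704.44 > fair 671.8588: forward overpriced → cash-and-carry (borrow at r, buy the stock and collect the dividends, short the forward).
Profit at T = |F_mkt − F*| = |704.44 − 671.8588| = S$32.58 per share

S$32.58 per share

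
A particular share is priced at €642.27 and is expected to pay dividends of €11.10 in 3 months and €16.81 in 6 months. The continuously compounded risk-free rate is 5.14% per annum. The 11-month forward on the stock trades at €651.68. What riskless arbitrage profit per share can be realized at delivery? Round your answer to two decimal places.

PV(dividends) I = 11.10·e^(−0.0514·3/12) + 16.81·e^(−0.0514·6/12) = 27.3418
Fair forward F* = (S − I)·e^(rT) = (642.27 − 27.3418)·e^0.047117 = 614.9282 × 1.048245 = 644.5954
Market €651.68 > fair 644.5954: forward overpriced → cash-and-carry (borrow at r, buy the stock and collect the dividends, short the forward).
Profit at T = |F_mkt − F*| = |651.68 − 644.5954| = €7.08 per share

€7.08 per share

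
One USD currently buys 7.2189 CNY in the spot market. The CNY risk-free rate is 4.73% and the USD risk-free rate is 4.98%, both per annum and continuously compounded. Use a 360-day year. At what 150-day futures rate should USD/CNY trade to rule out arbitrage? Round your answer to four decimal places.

7.2114

F = S·e^((r_CNY − r_USD)T) = 7.2189 · e^((0.0473 − 0.0498) × 150/360)
= 7.2189 · e^-0.001042 = 7.2189 × 0.998959
F = 7.2114 CNY per USD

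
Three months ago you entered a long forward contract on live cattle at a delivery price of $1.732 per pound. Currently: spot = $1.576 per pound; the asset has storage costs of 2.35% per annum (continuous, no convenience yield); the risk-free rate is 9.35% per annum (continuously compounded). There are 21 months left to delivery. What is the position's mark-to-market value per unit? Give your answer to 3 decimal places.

Current fair forward for the remaining 21 months: F = S·e^((r + u)·T), (r + u) = 0.0935 + 0.0235 = 0.1170
F = 1.576 · e^(0.1170 × 21/12) = 1.576 × 1.227218 = 1.9341
Value of long forward = (F − K)·e^(−rT) = (1.9341 − 1.732) · e^(−0.0935·21/12)
= 0.2021 × 0.849060 = 0.172

$0.172 per pound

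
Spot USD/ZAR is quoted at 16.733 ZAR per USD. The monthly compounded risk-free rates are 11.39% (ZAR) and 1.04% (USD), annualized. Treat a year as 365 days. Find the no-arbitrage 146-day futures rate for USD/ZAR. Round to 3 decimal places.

17.437

By covered interest parity, F = S · (1+r_ZAR/12)^(12T) / (1+r_USD/12)^(12T)
= 16.733 × 1.046389 / 1.004167 = 16.733 × 1.042047
F = 17.437 ZAR per USD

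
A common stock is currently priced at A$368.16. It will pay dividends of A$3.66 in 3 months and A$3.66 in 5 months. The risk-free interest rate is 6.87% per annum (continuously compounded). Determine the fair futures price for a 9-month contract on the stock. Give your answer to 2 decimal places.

A$380.09

PV(dividends) I = 3.66·e^(−0.0687·3/12) + 3.66·e^(−0.0687·5/12)
I = 3.5977 + 3.5567 = 7.1544
F = (S − I)·e^(rT) = (368.16 − 7.1544) · e^(0.0687·9/12)
= 361.0056 · e^0.051525 = 361.0056 × 1.052876 = A$380.09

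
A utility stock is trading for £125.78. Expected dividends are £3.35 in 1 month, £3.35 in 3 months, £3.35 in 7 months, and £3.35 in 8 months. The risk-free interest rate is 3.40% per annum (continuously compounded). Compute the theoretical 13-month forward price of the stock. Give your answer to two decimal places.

£116.78

PV(dividends) I = 3.35·e^(−0.0340·1/12) + 3.35·e^(−0.0340·3/12) + 3.35·e^(−0.0340·7/12) + 3.35·e^(−0.0340·8/12)
I = 3.3405 + 3.3216 + 3.2842 + 3.2749 = 13.2212
F = (S − I)·e^(rT) = (125.78 − 13.2212) · e^(0.0340·13/12)
= 112.5588 · e^0.036833 = 112.5588 × 1.037520 = £116.78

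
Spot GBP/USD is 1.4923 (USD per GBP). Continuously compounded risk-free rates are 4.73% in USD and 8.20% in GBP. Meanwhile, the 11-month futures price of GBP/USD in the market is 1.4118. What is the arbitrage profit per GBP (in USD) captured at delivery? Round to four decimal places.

0.0338 per GBP (in USD)

Fair futures: F* = S·e^(carry·T), with carry = (r_USD − r_GBP) = 0.0473 − 0.0820 = -0.0347
F* = 1.4923 · e^(-0.0347 × 11/12) = 1.4923 · e^-0.031808 = 1.4923 × 0.968693 = 1.4456
Market 1.4118 < fair 1.4456: forward underpriced → reverse cash-and-carry (short spot, go long the forward).
At maturity, profit = |F_mkt − F*| = |1.4118 − 1.4456| = 0.0338 per GBP (in USD)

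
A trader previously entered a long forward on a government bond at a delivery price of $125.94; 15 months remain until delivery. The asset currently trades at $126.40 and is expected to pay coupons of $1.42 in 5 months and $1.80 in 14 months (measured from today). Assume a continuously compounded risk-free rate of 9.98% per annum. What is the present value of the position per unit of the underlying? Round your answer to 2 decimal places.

$12.27

PV(remaining coupons) I = 1.42·e^(−0.0998·5/12) + 1.80·e^(−0.0998·14/12) = 2.9643
Current forward F = (S − I)·e^(rT) = (126.40 − 2.9643)·e^(0.0998·15/12) = 123.4357 × 1.132865 = 139.8360
Value (long) = (F − K)·e^(−rT) = (139.8360 − 125.94) × 0.882718 = 12.2662
Value = $12.27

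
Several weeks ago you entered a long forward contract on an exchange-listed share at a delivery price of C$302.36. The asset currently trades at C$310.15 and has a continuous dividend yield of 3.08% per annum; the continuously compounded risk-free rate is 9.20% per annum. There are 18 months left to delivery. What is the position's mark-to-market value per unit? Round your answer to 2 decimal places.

C$32.76

Current fair forward for the remaining 18 months: F = S·e^((r − q)·T), (r − q) = 0.0920 − 0.0308 = 0.0612
F = 310.15 · e^(0.0612 × 18/12) = 310.15 × 1.096146 = 339.9697
Value of long forward = (F − K)·e^(−rT) = (339.9697 − 302.36) · e^(−0.0920·18/12)
= 37.6097 × 0.871099 = 32.76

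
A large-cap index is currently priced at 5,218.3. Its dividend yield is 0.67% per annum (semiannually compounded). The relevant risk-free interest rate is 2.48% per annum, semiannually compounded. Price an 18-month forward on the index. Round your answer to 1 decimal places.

5,360.8

F = S · (1+r/2)^(2T) / (1+q/2)^(2T)
= 5218.3 × 1.037663 / 1.010084 = 5218.3 × 1.027304
F = 5,360.8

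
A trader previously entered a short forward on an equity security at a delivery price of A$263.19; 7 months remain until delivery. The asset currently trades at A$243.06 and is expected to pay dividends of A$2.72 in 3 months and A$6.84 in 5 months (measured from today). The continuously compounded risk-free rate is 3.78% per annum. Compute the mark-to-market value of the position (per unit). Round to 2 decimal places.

A$23.82

PV(remaining dividends) I = 2.72·e^(−0.0378·3/12) + 6.84·e^(−0.0378·5/12) = 9.4275
Current forward F = (S − I)·e^(rT) = (243.06 − 9.4275)·e^(0.0378·7/12) = 233.6325 × 1.022295 = 238.8413
Value (long) = (F − K)·e^(−rT) = (238.8413 − 263.19) × 0.978191 = -23.8177
Short position value = −(long value) = A$23.82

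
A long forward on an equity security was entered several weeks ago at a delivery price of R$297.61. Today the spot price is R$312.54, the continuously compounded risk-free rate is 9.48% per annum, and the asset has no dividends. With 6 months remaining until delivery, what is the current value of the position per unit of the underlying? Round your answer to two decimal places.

R$28.71

Current fair forward for the remaining 6 months: F = S·e^(r·T), r = 0.0948
F = 312.54 · e^(0.0948 × 6/12) = 312.54 × 1.048541 = 327.7110
Value of long forward = (F − K)·e^(−rT) = (327.7110 − 297.61) · e^(−0.0948·6/12)
= 30.1010 × 0.953706 = 28.71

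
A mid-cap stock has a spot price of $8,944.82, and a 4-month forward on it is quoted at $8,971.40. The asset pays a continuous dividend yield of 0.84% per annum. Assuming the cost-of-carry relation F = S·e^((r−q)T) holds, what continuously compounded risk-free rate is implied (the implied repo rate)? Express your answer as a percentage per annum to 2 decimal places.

From F = S·e^((r−q)T): (r − q) = ln(F/S)/T
ln(8971.40/8944.82) = ln(1.002972) = 0.002968
(r − q) = 0.002968 / (4/12) = 0.008904
r = ln(F/S)/T + q = 0.008904 + 0.0084 = 0.017304
r = 1.73%

1.73%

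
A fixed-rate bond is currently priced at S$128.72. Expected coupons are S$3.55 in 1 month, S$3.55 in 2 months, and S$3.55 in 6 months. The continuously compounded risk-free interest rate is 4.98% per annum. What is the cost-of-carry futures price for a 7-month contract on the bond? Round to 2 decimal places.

S$121.69

PV(coupons) I = 3.55·e^(−0.0498·1/12) + 3.55·e^(−0.0498·2/12) + 3.55·e^(−0.0498·6/12)
I = 3.5353 + 3.5207 + 3.4627 = 10.5187
F = (S − I)·e^(rT) = (128.72 − 10.5187) · e^(0.0498·7/12)
= 118.2013 · e^0.029050 = 118.2013 × 1.029476 = S$121.69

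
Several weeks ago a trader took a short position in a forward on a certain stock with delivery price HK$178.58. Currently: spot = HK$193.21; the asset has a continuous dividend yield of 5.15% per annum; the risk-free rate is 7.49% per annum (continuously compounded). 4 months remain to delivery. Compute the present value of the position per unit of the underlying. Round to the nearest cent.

Current fair forward for the remaining 4 months: F = S·e^((r − q)·T), (r − q) = 0.0749 − 0.0515 = 0.0234
F = 193.21 · e^(0.0234 × 4/12) = 193.21 × 1.007830 = 194.7228
Value of long forward = (F − K)·e^(−rT) = (194.7228 − 178.58) · e^(−0.0749·4/12)
= 16.1428 × 0.975342 = 15.74
Short position value = −(long value) = -HK$15.74

-HK$15.74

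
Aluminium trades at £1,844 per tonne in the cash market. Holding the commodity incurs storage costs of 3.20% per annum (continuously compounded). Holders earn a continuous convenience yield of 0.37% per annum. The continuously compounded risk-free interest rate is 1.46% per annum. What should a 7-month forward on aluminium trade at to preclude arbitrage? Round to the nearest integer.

Net carry = r + u − y = 0.0146 + 0.0320 − 0.0037 = 0.0429
F = S·e^((r+u−y)T) = 1844 · e^(0.0429 × 7/12) = 1844 · e^0.025025
= 1844 × 1.025341 = £1,891 per tonne

£1,891 per tonne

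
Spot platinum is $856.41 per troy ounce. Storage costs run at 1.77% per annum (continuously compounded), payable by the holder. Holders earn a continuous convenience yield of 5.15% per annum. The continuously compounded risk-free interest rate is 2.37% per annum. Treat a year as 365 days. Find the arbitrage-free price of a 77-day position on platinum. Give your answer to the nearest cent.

Net carry = r + u − y = 0.0237 + 0.0177 − 0.0515 = -0.0101
F = S·e^((r+u−y)T) = 856.41 · e^(-0.0101 × 77/365) = 856.41 · e^-0.002131
= 856.41 × 0.997871 = $854.59 per troy ounce

$854.59 per troy ounce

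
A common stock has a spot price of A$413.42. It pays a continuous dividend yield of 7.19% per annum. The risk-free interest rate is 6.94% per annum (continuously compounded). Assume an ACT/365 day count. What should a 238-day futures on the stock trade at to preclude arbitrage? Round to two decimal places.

A$412.75

F = S·e^((r − q)T) = 413.42 · e^((0.0694 − 0.0719) × 238/365)
= 413.42 · e^-0.001630 = 413.42 × 0.998371
F = A$412.75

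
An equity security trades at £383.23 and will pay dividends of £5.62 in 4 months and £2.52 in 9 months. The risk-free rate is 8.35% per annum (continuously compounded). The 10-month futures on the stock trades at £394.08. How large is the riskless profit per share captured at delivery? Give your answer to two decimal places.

£8.37 per share

PV(dividends) I = 5.62·e^(−0.0835·4/12) + 2.52·e^(−0.0835·9/12) = 7.8328
Fair futures F* = (S − I)·e^(rT) = (383.23 − 7.8328)·e^0.069583 = 375.3972 × 1.072061 = 402.4487
Market £394.08 < fair 402.4487: forward underpriced → reverse cash-and-carry (short the stock, invest proceeds at r, pay the dividends, go long the forward).
Profit at T = |F_mkt − F*| = |394.08 − 402.4487| = £8.37 per share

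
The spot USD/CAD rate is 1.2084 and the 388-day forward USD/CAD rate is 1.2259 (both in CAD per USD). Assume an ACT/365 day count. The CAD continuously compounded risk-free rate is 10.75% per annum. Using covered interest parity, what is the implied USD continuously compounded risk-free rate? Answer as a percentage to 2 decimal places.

9.40%

F = S·e^((r_CAD − r_USD)T) ⇒ r_USD = r_CAD − ln(F/S)/T
ln(1.2259/1.2084) = 0.014378; /(388/365) = 0.013526
r_USD = 0.1075 − 0.013526 = 0.093974
r_USD = 9.40%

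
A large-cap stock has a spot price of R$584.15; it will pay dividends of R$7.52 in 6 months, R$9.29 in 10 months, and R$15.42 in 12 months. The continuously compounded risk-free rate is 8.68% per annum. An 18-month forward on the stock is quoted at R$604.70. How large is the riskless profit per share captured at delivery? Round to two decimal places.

PV(dividends) I = 7.52·e^(−0.0868·6/12) + 9.29·e^(−0.0868·10/12) + 15.42·e^(−0.0868·12/12) = 29.9804
Fair forward F* = (S − I)·e^(rT) = (584.15 − 29.9804)·e^0.130200 = 554.1696 × 1.139056 = 631.2302
Market R$604.70 < fair 631.2302: forward underpriced → reverse cash-and-carry (short the stock, invest proceeds at r, pay the dividends, go long the forward).
Profit at T = |F_mkt − F*| = |604.70 − 631.2302| = R$26.53 per share

R$26.53 per share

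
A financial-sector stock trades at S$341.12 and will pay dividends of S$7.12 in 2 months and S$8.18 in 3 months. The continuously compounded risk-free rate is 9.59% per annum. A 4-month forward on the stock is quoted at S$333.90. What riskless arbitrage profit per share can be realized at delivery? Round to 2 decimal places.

S$2.82 per share

PV(dividends) I = 7.12·e^(−0.0959·2/12) + 8.18·e^(−0.0959·3/12) = 14.9933
Fair forward F* = (S − I)·e^(rT) = (341.12 − 14.9933)·e^0.031967 = 326.1267 × 1.032483 = 336.7203
Market S$333.90 < fair 336.7203: forward underpriced → reverse cash-and-carry (short the stock, invest proceeds at r, pay the dividends, go long the forward).
Profit at T = |F_mkt − F*| = |333.90 − 336.7203| = S$2.82 per share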